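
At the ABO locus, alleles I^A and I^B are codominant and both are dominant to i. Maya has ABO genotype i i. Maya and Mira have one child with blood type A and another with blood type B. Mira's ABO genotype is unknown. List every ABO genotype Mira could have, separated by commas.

For each candidate genotype of Mira, check whether crossing it with i i can produce every observed child phenotype.
  I^A I^A → possible child types {A} ✗
  I^A I^B → possible child types {A, B} ✓
  I^A i → possible child types {O, A} ✗
  I^B I^B → possible child types {B} ✗
  I^B i → possible child types {O, B} ✗
  i i → possible child types {O} ✗

I^A I^B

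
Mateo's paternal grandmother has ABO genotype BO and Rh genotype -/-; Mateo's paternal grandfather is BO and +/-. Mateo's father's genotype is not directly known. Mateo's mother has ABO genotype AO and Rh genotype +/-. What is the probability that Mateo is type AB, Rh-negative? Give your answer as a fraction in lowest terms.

3/32

Mateo's father's ABO genotype from BO × BO: 1/4 BB, 1/2 BO, 1/4 OO.
Crossing each possibility with the mother AO and summing P(type AB): 1/4·1/2 + 1/2·1/4 + 1/4·0 = 1/4.
Similarly for Rh via the father's Rh distribution: P(Rh-) = 3/8.
Independent loci: 1/4 × 3/8 = 3/32.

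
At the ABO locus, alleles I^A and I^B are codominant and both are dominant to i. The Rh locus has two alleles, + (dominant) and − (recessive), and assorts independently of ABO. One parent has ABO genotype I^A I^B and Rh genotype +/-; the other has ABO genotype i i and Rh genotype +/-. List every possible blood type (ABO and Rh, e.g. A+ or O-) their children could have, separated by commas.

A+, A-, B+, B-

Gametes from I^A I^B × i i give offspring ABO genotypes I^A i, I^B i, i.e. phenotypes A, B.
Rh cross +/- × +/- → phenotypes Rh+, Rh-.
Combining independently: A+, A-, B+, B-.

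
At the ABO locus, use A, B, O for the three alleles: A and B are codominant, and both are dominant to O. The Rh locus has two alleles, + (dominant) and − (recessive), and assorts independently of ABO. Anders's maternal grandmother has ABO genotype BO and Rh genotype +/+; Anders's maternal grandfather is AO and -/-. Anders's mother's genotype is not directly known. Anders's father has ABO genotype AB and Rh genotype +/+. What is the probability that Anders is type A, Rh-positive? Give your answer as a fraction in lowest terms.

3/8

Anders's mother's ABO genotype from BO × AO: 1/4 AB, 1/4 AO, 1/4 BO, 1/4 OO.
Crossing each possibility with the father AB and summing P(type A): 1/4·1/4 + 1/4·1/2 + 1/4·1/4 + 1/4·1/2 = 3/8.
Similarly for Rh via the mother's Rh distribution: P(Rh+) = 1.
Independent loci: 3/8 × 1 = 3/8.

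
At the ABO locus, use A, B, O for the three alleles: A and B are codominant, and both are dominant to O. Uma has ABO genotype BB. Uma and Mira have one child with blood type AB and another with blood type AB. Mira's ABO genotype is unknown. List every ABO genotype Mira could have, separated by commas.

AA, AB, AO

For each candidate genotype of Mira, check whether crossing it with BB can produce every observed child phenotype.
  AA → possible child types {AB} ✓
  AB → possible child types {B, AB} ✓
  AO → possible child types {B, AB} ✓
  BB → possible child types {B} ✗
  BO → possible child types {B} ✗
  OO → possible child types {B} ✗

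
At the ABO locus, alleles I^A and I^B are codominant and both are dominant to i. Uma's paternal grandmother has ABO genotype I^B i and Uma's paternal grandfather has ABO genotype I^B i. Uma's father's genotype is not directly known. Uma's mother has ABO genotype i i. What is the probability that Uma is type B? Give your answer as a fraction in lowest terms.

Uma's father's ABO genotype from I^B i × I^B i: 1/4 I^B I^B, 1/2 I^B i, 1/4 i i.
Crossing each possibility with the mother i i and summing P(type B): 1/4·1 + 1/2·1/2 + 1/4·0 = 1/2.

1/2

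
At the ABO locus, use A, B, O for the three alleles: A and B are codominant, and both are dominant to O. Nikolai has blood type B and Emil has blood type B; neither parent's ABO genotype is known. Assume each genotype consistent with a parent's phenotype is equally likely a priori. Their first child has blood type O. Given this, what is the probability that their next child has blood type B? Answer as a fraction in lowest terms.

3/4

Possible genotypes: Nikolai ∈ {BB, BO}; Emil ∈ {BB, BO}.
Weight each parental genotype pair by prior × P(type-O child):
  BO × BO: posterior weight 1; P(next child type B) = 3/4.
Weighted sum = 3/4.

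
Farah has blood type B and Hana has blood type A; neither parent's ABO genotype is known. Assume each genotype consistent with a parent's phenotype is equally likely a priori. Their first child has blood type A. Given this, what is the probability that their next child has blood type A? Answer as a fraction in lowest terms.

5/12

Possible genotypes: Farah ∈ {BB, BO}; Hana ∈ {AA, AO}.
Weight each parental genotype pair by prior × P(type-A child):
  BO × AA: posterior weight 2/3; P(next child type A) = 1/2.
  BO × AO: posterior weight 1/3; P(next child type A) = 1/4.
Weighted sum = 5/12.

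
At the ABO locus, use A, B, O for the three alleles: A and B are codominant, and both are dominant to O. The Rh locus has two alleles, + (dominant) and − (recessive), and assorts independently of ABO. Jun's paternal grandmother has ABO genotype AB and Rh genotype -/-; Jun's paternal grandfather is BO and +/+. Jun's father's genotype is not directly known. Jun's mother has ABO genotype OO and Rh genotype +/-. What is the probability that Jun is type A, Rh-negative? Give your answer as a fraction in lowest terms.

1/16

Jun's father's ABO genotype from AB × BO: 1/4 AB, 1/4 AO, 1/4 BB, 1/4 BO.
Crossing each possibility with the mother OO and summing P(type A): 1/4·1/2 + 1/4·1/2 + 1/4·0 + 1/4·0 = 1/4.
Similarly for Rh via the father's Rh distribution: P(Rh-) = 1/4.
Independent loci: 1/4 × 1/4 = 1/16.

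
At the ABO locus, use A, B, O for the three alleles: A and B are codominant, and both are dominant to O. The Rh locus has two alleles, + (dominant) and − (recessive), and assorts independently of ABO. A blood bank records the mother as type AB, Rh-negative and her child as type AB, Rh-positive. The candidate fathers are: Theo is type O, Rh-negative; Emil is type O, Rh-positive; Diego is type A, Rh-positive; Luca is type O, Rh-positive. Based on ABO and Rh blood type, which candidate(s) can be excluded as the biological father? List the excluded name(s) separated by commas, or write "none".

A candidate is excluded only if no genotype consistent with his phenotype could produce a type AB, Rh-positive child with a type AB, Rh-negative mother.
Theo (type O, Rh-): no genotype consistent with that phenotype can produce a type-AB Rh+ child with a type-AB mother.
Emil (type O, Rh+): no genotype consistent with that phenotype can produce a type-AB Rh+ child with a type-AB mother.
Luca (type O, Rh+): no genotype consistent with that phenotype can produce a type-AB Rh+ child with a type-AB mother.

Theo, Emil, Luca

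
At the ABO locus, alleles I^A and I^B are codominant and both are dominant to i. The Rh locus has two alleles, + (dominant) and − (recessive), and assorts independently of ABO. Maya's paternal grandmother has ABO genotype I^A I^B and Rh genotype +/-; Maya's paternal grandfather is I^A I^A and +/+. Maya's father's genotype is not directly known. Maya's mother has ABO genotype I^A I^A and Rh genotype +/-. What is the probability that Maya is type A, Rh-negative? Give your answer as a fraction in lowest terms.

Maya's father's ABO genotype from I^A I^B × I^A I^A: 1/2 I^A I^A, 1/2 I^A I^B.
Crossing each possibility with the mother I^A I^A and summing P(type A): 1/2·1 + 1/2·1/2 = 3/4.
Similarly for Rh via the father's Rh distribution: P(Rh-) = 1/8.
Independent loci: 3/4 × 1/8 = 3/32.

3/32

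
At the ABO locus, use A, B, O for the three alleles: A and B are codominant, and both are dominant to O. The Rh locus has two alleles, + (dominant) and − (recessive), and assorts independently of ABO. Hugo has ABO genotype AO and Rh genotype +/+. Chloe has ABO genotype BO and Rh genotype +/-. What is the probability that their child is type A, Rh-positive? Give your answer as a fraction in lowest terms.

1/4

ABO cross AO × BO → offspring phenotypes: 1/4 O, 1/4 A, 1/4 B, 1/4 AB.
Rh cross +/+ × +/- → 1 Rh+.
Independent loci: P(type A, Rh-positive) = 1/4 × 1 = 1/4.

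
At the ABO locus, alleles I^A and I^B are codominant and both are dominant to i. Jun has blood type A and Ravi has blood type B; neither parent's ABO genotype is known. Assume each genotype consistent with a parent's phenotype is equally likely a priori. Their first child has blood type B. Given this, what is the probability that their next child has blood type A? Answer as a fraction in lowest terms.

1/12

Possible genotypes: Jun ∈ {I^A I^A, I^A i}; Ravi ∈ {I^B I^B, I^B i}.
Weight each parental genotype pair by prior × P(type-B child):
  I^A i × I^B I^B: posterior weight 2/3; P(next child type A) = 0.
  I^A i × I^B i: posterior weight 1/3; P(next child type A) = 1/4.
Weighted sum = 1/12.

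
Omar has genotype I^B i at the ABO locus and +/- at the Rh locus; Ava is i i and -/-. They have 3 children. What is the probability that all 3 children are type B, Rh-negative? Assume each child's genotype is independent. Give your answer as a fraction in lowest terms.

ABO cross I^B i × i i → 1/2 O, 1/2 B.
Rh cross +/- × -/- → 1/2 Rh+, 1/2 Rh-; so P(type B, Rh-negative) = 1/2 × 1/2 = 1/4 per child.
All 3 independent: (1/4)^3 = 1/64.

1/64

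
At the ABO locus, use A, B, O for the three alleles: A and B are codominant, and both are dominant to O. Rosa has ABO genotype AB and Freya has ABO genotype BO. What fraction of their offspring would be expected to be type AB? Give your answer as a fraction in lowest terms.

ABO cross AB × BO → offspring phenotypes: 1/4 A, 1/2 B, 1/4 AB.
So P(type AB) = 1/4.

1/4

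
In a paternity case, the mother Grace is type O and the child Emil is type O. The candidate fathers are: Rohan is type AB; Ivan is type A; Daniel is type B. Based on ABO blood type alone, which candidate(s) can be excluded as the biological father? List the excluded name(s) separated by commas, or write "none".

Rohan

A candidate is excluded only if no genotype consistent with his phenotype could produce a type O child with a type O mother.
Rohan (type AB): no genotype consistent with that phenotype can produce a type-O child with a type-O mother.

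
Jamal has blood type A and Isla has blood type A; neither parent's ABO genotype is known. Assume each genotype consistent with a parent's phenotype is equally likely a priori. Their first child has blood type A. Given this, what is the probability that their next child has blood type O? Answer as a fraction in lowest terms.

1/20

Possible genotypes: Jamal ∈ {AA, AO}; Isla ∈ {AA, AO}.
Weight each parental genotype pair by prior × P(type-A child):
  AA × AA: posterior weight 4/15; P(next child type O) = 0.
  AA × AO: posterior weight 4/15; P(next child type O) = 0.
  AO × AA: posterior weight 4/15; P(next child type O) = 0.
  AO × AO: posterior weight 1/5; P(next child type O) = 1/4.
Weighted sum = 1/20.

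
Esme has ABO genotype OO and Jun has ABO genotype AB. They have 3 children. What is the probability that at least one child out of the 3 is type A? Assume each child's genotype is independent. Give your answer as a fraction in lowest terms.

ABO cross OO × AB → 1/2 A, 1/2 B.
So P(type A) = 1/2 per child.
P(none) = (1/2)^3 = 1/8; P(at least one) = 1 − 1/8 = 7/8.

7/8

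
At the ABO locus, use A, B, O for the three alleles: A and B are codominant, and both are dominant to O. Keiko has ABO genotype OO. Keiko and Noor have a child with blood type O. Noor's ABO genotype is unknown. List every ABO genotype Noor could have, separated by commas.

AO, BO, OO

For each candidate genotype of Noor, check whether crossing it with OO can produce every observed child phenotype.
  AA → possible child types {A} ✗
  AB → possible child types {A, B} ✗
  AO → possible child types {O, A} ✓
  BB → possible child types {B} ✗
  BO → possible child types {O, B} ✓
  OO → possible child types {O} ✓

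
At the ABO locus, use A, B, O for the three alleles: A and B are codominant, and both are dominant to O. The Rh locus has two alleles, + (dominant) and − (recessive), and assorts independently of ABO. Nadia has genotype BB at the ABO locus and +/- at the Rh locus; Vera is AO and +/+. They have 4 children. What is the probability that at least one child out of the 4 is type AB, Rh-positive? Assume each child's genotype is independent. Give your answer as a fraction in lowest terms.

ABO cross BB × AO → 1/2 B, 1/2 AB.
Rh cross +/- × +/+ → 1 Rh+; so P(type AB, Rh-positive) = 1/2 × 1 = 1/2 per child.
P(none) = (1/2)^4 = 1/16; P(at least one) = 1 − 1/16 = 15/16.

15/16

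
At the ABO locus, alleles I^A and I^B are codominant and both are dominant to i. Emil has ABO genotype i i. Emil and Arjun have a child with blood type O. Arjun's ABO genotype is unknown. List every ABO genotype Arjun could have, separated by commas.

For each candidate genotype of Arjun, check whether crossing it with i i can produce every observed child phenotype.
  I^A I^A → possible child types {A} ✗
  I^A I^B → possible child types {A, B} ✗
  I^A i → possible child types {O, A} ✓
  I^B I^B → possible child types {B} ✗
  I^B i → possible child types {O, B} ✓
  i i → possible child types {O} ✓

I^A i, I^B i, i i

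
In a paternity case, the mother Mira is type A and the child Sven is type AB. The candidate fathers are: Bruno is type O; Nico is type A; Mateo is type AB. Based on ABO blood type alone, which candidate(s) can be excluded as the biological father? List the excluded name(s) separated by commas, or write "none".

Bruno, Nico

A candidate is excluded only if no genotype consistent with his phenotype could produce a type AB child with a type A mother.
Bruno (type O): no genotype consistent with that phenotype can produce a type-AB child with a type-A mother.
Nico (type A): no genotype consistent with that phenotype can produce a type-AB child with a type-A mother.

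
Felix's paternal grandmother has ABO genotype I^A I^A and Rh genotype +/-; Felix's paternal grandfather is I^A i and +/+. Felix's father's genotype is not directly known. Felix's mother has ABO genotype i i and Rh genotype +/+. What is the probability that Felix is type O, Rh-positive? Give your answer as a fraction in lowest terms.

Felix's father's ABO genotype from I^A I^A × I^A i: 1/2 I^A I^A, 1/2 I^A i.
Crossing each possibility with the mother i i and summing P(type O): 1/2·0 + 1/2·1/2 = 1/4.
Similarly for Rh via the father's Rh distribution: P(Rh+) = 1.
Independent loci: 1/4 × 1 = 1/4.

1/4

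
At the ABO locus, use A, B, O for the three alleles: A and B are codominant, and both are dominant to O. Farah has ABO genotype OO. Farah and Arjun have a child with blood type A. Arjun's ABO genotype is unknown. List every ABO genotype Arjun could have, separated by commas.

For each candidate genotype of Arjun, check whether crossing it with OO can produce every observed child phenotype.
  AA → possible child types {A} ✓
  AB → possible child types {A, B} ✓
  AO → possible child types {O, A} ✓
  BB → possible child types {B} ✗
  BO → possible child types {O, B} ✗
  OO → possible child types {O} ✗

AA, AB, AO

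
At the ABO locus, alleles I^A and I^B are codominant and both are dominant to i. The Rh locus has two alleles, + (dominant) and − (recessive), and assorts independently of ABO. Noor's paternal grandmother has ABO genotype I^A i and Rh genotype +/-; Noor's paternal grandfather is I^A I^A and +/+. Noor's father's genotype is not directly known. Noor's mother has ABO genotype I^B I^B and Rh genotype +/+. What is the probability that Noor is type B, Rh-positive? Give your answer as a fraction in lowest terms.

Noor's father's ABO genotype from I^A i × I^A I^A: 1/2 I^A I^A, 1/2 I^A i.
Crossing each possibility with the mother I^B I^B and summing P(type B): 1/2·0 + 1/2·1/2 = 1/4.
Similarly for Rh via the father's Rh distribution: P(Rh+) = 1.
Independent loci: 1/4 × 1 = 1/4.

1/4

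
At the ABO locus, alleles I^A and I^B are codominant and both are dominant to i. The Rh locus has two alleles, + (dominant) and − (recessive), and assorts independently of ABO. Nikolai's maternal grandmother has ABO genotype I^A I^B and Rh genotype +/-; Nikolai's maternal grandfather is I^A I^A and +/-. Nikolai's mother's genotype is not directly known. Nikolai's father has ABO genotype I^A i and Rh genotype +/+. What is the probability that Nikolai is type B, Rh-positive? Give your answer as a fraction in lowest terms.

1/8

Nikolai's mother's ABO genotype from I^A I^B × I^A I^A: 1/2 I^A I^A, 1/2 I^A I^B.
Crossing each possibility with the father I^A i and summing P(type B): 1/2·0 + 1/2·1/4 = 1/8.
Similarly for Rh via the mother's Rh distribution: P(Rh+) = 1.
Independent loci: 1/8 × 1 = 1/8.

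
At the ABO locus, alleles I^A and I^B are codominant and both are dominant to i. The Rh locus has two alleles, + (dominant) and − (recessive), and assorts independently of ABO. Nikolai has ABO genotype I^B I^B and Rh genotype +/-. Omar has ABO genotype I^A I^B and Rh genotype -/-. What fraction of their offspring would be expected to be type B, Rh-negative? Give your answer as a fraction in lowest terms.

1/4

ABO cross I^B I^B × I^A I^B → offspring phenotypes: 1/2 B, 1/2 AB.
Rh cross +/- × -/- → 1/2 Rh+, 1/2 Rh-.
Independent loci: P(type B, Rh-negative) = 1/2 × 1/2 = 1/4.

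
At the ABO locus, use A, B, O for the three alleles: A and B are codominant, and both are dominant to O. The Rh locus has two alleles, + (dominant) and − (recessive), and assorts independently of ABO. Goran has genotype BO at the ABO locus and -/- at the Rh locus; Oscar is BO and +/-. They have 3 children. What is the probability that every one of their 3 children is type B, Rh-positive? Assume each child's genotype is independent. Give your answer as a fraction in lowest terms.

27/512

ABO cross BO × BO → 1/4 O, 3/4 B.
Rh cross -/- × +/- → 1/2 Rh+, 1/2 Rh-; so P(type B, Rh-positive) = 3/4 × 1/2 = 3/8 per child.
All 3 independent: (3/8)^3 = 27/512.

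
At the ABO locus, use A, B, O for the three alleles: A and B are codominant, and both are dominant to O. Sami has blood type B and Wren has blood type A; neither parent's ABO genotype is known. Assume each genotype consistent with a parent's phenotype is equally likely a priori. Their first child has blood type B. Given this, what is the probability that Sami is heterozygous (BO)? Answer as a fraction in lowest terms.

1/3

Possible genotypes: Sami ∈ {BB, BO}; Wren ∈ {AA, AO}.
Weight each parental genotype pair by prior × P(type-B child):
  BB × AO: posterior weight 2/3.
  BO × AO: posterior weight 1/3.
Sum the posterior weight over pairs where Sami is BO: 1/3.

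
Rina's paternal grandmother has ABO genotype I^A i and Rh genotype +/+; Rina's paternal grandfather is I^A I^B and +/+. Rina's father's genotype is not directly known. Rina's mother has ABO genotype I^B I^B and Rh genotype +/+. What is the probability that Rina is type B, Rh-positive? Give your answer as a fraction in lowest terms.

1/2

Rina's father's ABO genotype from I^A i × I^A I^B: 1/4 I^A I^A, 1/4 I^A I^B, 1/4 I^A i, 1/4 I^B i.
Crossing each possibility with the mother I^B I^B and summing P(type B): 1/4·0 + 1/4·1/2 + 1/4·1/2 + 1/4·1 = 1/2.
Similarly for Rh via the father's Rh distribution: P(Rh+) = 1.
Independent loci: 1/2 × 1 = 1/2.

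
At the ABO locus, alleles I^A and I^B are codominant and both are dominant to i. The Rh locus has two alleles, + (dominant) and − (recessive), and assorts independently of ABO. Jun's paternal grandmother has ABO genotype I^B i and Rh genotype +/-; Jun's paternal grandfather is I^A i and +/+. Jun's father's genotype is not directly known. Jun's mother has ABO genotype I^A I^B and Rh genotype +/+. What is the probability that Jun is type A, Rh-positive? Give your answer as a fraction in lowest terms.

3/8

Jun's father's ABO genotype from I^B i × I^A i: 1/4 I^A I^B, 1/4 I^A i, 1/4 I^B i, 1/4 i i.
Crossing each possibility with the mother I^A I^B and summing P(type A): 1/4·1/4 + 1/4·1/2 + 1/4·1/4 + 1/4·1/2 = 3/8.
Similarly for Rh via the father's Rh distribution: P(Rh+) = 1.
Independent loci: 3/8 × 1 = 3/8.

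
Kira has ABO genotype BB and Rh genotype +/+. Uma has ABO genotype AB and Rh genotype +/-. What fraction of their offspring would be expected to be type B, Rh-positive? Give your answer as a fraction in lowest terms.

1/2

ABO cross BB × AB → offspring phenotypes: 1/2 B, 1/2 AB.
Rh cross +/+ × +/- → 1 Rh+.
Independent loci: P(type B, Rh-positive) = 1/2 × 1 = 1/2.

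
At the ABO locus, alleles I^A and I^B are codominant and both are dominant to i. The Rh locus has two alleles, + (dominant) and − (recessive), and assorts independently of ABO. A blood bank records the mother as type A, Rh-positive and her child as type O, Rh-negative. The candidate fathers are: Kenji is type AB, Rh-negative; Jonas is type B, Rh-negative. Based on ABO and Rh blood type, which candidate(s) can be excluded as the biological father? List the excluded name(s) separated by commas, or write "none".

A candidate is excluded only if no genotype consistent with his phenotype could produce a type O, Rh-negative child with a type A, Rh-positive mother.
Kenji (type AB, Rh-): no genotype consistent with that phenotype can produce a type-O Rh- child with a type-A mother.

Kenji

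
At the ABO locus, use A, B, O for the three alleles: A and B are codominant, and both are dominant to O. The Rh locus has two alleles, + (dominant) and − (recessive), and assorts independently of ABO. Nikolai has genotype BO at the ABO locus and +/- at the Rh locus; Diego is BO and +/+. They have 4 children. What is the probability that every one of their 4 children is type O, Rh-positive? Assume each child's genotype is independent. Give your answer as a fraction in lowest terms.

ABO cross BO × BO → 1/4 O, 3/4 B.
Rh cross +/- × +/+ → 1 Rh+; so P(type O, Rh-positive) = 1/4 × 1 = 1/4 per child.
All 4 independent: (1/4)^4 = 1/256.

1/256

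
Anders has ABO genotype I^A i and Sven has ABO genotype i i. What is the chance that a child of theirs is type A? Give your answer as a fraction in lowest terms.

ABO cross I^A i × i i → offspring phenotypes: 1/2 O, 1/2 A.
So P(type A) = 1/2.

1/2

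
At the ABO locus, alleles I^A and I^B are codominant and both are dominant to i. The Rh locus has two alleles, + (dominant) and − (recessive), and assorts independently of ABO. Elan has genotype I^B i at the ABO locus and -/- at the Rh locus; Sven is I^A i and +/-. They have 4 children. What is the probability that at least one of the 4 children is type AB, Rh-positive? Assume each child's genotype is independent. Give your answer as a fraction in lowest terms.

ABO cross I^B i × I^A i → 1/4 O, 1/4 A, 1/4 B, 1/4 AB.
Rh cross -/- × +/- → 1/2 Rh+, 1/2 Rh-; so P(type AB, Rh-positive) = 1/4 × 1/2 = 1/8 per child.
P(none) = (7/8)^4 = 2401/4096; P(at least one) = 1 − 2401/4096 = 1695/4096.

1695/4096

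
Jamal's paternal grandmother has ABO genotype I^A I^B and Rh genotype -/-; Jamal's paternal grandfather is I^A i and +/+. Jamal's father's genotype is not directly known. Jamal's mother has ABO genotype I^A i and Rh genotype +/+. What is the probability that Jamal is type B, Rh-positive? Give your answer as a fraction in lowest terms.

Jamal's father's ABO genotype from I^A I^B × I^A i: 1/4 I^A I^A, 1/4 I^A I^B, 1/4 I^A i, 1/4 I^B i.
Crossing each possibility with the mother I^A i and summing P(type B): 1/4·0 + 1/4·1/4 + 1/4·0 + 1/4·1/4 = 1/8.
Similarly for Rh via the father's Rh distribution: P(Rh+) = 1.
Independent loci: 1/8 × 1 = 1/8.

1/8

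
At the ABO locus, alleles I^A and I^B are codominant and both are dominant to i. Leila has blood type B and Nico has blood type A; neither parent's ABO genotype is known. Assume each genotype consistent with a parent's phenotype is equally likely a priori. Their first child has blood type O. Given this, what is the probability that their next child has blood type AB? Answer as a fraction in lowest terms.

1/4

Possible genotypes: Leila ∈ {I^B I^B, I^B i}; Nico ∈ {I^A I^A, I^A i}.
Weight each parental genotype pair by prior × P(type-O child):
  I^B i × I^A i: posterior weight 1; P(next child type AB) = 1/4.
Weighted sum = 1/4.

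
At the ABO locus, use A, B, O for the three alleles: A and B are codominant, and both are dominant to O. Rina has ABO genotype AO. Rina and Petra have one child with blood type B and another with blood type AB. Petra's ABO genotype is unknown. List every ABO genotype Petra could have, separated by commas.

AB, BB, BO

For each candidate genotype of Petra, check whether crossing it with AO can produce every observed child phenotype.
  AA → possible child types {A} ✗
  AB → possible child types {A, B, AB} ✓
  AO → possible child types {O, A} ✗
  BB → possible child types {B, AB} ✓
  BO → possible child types {O, A, B, AB} ✓
  OO → possible child types {O, A} ✗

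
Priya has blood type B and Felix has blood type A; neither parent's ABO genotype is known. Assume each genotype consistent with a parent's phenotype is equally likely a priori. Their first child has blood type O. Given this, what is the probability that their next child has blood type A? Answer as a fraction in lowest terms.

1/4

Possible genotypes: Priya ∈ {I^B I^B, I^B i}; Felix ∈ {I^A I^A, I^A i}.
Weight each parental genotype pair by prior × P(type-O child):
  I^B i × I^A i: posterior weight 1; P(next child type A) = 1/4.
Weighted sum = 1/4.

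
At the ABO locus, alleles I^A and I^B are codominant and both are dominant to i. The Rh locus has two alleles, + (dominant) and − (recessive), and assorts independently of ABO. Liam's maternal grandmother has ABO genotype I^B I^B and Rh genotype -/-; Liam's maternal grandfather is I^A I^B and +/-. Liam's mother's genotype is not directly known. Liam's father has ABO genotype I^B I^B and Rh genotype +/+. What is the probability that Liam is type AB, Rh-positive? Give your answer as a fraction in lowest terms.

Liam's mother's ABO genotype from I^B I^B × I^A I^B: 1/2 I^A I^B, 1/2 I^B I^B.
Crossing each possibility with the father I^B I^B and summing P(type AB): 1/2·1/2 + 1/2·0 = 1/4.
Similarly for Rh via the mother's Rh distribution: P(Rh+) = 1.
Independent loci: 1/4 × 1 = 1/4.

1/4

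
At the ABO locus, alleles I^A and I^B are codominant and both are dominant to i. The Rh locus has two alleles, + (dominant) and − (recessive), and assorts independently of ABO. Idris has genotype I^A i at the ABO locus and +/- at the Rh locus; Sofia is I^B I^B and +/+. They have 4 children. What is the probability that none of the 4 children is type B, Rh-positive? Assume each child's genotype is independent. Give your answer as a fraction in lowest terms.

1/16

ABO cross I^A i × I^B I^B → 1/2 B, 1/2 AB.
Rh cross +/- × +/+ → 1 Rh+; so P(type B, Rh-positive) = 1/2 × 1 = 1/2 per child.
P(not type B, Rh-positive) = 1/2 for one child; (1/2)^4 = 1/16.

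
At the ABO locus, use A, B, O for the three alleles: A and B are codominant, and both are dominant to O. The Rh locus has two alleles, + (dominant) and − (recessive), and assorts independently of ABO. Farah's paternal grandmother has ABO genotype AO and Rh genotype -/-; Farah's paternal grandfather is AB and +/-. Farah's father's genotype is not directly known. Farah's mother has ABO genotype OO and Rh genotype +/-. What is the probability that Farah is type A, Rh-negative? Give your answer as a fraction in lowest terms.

Farah's father's ABO genotype from AO × AB: 1/4 AA, 1/4 AB, 1/4 AO, 1/4 BO.
Crossing each possibility with the mother OO and summing P(type A): 1/4·1 + 1/4·1/2 + 1/4·1/2 + 1/4·0 = 1/2.
Similarly for Rh via the father's Rh distribution: P(Rh-) = 3/8.
Independent loci: 1/2 × 3/8 = 3/16.

3/16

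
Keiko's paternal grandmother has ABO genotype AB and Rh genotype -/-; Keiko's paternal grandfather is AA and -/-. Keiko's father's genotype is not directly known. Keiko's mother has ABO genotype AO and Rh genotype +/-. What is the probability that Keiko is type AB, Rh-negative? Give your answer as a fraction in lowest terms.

Keiko's father's ABO genotype from AB × AA: 1/2 AA, 1/2 AB.
Crossing each possibility with the mother AO and summing P(type AB): 1/2·0 + 1/2·1/4 = 1/8.
Similarly for Rh via the father's Rh distribution: P(Rh-) = 1/2.
Independent loci: 1/8 × 1/2 = 1/16.

1/16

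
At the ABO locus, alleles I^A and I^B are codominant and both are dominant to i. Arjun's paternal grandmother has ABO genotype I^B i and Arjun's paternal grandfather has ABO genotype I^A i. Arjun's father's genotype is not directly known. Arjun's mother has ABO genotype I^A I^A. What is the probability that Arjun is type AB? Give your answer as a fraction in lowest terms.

1/4

Arjun's father's ABO genotype from I^B i × I^A i: 1/4 I^A I^B, 1/4 I^A i, 1/4 I^B i, 1/4 i i.
Crossing each possibility with the mother I^A I^A and summing P(type AB): 1/4·1/2 + 1/4·0 + 1/4·1/2 + 1/4·0 = 1/4.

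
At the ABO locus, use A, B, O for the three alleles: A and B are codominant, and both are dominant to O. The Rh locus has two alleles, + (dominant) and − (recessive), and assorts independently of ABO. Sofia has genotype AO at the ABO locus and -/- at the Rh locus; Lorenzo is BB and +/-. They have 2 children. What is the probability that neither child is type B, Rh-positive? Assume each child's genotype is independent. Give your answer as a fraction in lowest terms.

9/16

ABO cross AO × BB → 1/2 B, 1/2 AB.
Rh cross -/- × +/- → 1/2 Rh+, 1/2 Rh-; so P(type B, Rh-positive) = 1/2 × 1/2 = 1/4 per child.
P(not type B, Rh-positive) = 3/4 for one child; (3/4)^2 = 9/16.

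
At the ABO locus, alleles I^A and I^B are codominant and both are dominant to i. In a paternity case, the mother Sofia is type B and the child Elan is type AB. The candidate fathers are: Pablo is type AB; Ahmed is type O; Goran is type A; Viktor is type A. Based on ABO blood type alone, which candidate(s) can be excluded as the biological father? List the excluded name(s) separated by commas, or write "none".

Ahmed

A candidate is excluded only if no genotype consistent with his phenotype could produce a type AB child with a type B mother.
Ahmed (type O): no genotype consistent with that phenotype can produce a type-AB child with a type-B mother.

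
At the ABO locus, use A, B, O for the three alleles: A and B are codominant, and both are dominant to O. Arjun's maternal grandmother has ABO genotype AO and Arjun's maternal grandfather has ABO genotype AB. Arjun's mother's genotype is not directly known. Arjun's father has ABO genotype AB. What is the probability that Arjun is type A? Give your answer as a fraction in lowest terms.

3/8

Arjun's mother's ABO genotype from AO × AB: 1/4 AA, 1/4 AB, 1/4 AO, 1/4 BO.
Crossing each possibility with the father AB and summing P(type A): 1/4·1/2 + 1/4·1/4 + 1/4·1/2 + 1/4·1/4 = 3/8.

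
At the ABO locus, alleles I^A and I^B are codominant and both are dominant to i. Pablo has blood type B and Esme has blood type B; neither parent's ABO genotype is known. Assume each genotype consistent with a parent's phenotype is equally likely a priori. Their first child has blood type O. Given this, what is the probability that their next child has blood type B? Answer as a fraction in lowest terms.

3/4

Possible genotypes: Pablo ∈ {I^B I^B, I^B i}; Esme ∈ {I^B I^B, I^B i}.
Weight each parental genotype pair by prior × P(type-O child):
  I^B i × I^B i: posterior weight 1; P(next child type B) = 3/4.
Weighted sum = 3/4.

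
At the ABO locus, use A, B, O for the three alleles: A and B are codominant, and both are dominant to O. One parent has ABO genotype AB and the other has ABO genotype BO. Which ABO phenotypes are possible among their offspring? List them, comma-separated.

Gametes from AB × BO give offspring ABO genotypes AB, AO, BB, BO, i.e. phenotypes A, B, AB.

A, B, AB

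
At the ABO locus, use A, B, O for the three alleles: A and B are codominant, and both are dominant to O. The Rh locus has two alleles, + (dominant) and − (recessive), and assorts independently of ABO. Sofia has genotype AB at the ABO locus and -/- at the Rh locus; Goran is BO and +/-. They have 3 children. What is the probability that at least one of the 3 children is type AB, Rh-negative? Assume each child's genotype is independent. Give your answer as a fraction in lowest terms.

ABO cross AB × BO → 1/4 A, 1/2 B, 1/4 AB.
Rh cross -/- × +/- → 1/2 Rh+, 1/2 Rh-; so P(type AB, Rh-negative) = 1/4 × 1/2 = 1/8 per child.
P(none) = (7/8)^3 = 343/512; P(at least one) = 1 − 343/512 = 169/512.

169/512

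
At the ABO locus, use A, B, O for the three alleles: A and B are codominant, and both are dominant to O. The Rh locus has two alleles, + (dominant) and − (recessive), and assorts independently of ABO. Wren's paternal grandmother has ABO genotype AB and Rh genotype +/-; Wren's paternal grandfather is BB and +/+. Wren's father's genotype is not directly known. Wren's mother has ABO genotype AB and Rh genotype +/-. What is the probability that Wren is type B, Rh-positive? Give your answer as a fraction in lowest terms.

Wren's father's ABO genotype from AB × BB: 1/2 AB, 1/2 BB.
Crossing each possibility with the mother AB and summing P(type B): 1/2·1/4 + 1/2·1/2 = 3/8.
Similarly for Rh via the father's Rh distribution: P(Rh+) = 7/8.
Independent loci: 3/8 × 7/8 = 21/64.

21/64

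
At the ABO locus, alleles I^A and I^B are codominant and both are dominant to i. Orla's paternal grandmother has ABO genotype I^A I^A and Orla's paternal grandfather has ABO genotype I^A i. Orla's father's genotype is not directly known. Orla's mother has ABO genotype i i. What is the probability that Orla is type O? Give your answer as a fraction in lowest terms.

Orla's father's ABO genotype from I^A I^A × I^A i: 1/2 I^A I^A, 1/2 I^A i.
Crossing each possibility with the mother i i and summing P(type O): 1/2·0 + 1/2·1/2 = 1/4.

1/4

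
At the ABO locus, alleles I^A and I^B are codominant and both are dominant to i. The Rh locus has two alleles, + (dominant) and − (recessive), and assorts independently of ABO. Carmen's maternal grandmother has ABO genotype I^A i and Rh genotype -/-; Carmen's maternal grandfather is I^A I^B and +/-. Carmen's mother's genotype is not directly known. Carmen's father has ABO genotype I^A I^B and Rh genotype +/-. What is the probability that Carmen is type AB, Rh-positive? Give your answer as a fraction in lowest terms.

Carmen's mother's ABO genotype from I^A i × I^A I^B: 1/4 I^A I^A, 1/4 I^A I^B, 1/4 I^A i, 1/4 I^B i.
Crossing each possibility with the father I^A I^B and summing P(type AB): 1/4·1/2 + 1/4·1/2 + 1/4·1/4 + 1/4·1/4 = 3/8.
Similarly for Rh via the mother's Rh distribution: P(Rh+) = 5/8.
Independent loci: 3/8 × 5/8 = 15/64.

15/64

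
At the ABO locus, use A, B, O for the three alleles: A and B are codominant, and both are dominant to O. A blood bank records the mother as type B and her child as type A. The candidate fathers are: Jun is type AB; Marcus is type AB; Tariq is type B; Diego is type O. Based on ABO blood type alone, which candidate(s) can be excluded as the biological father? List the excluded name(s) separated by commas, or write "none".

A candidate is excluded only if no genotype consistent with his phenotype could produce a type A child with a type B mother.
Tariq (type B): no genotype consistent with that phenotype can produce a type-A child with a type-B mother.
Diego (type O): no genotype consistent with that phenotype can produce a type-A child with a type-B mother.

Tariq, Diego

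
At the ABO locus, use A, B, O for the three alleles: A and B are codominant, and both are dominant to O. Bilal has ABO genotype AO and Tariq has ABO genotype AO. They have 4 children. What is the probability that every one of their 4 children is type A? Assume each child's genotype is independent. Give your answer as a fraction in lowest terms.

81/256

ABO cross AO × AO → 1/4 O, 3/4 A.
So P(type A) = 3/4 per child.
All 4 independent: (3/4)^4 = 81/256.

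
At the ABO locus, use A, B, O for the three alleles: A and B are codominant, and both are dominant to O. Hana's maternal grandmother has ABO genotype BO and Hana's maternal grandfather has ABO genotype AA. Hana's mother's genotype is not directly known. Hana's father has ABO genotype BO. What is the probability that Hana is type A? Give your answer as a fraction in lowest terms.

Hana's mother's ABO genotype from BO × AA: 1/2 AB, 1/2 AO.
Crossing each possibility with the father BO and summing P(type A): 1/2·1/4 + 1/2·1/4 = 1/4.

1/4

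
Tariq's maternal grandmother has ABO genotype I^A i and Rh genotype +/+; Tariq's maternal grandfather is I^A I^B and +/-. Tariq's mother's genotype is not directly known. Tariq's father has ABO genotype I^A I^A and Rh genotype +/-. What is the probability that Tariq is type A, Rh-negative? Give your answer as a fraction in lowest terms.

Tariq's mother's ABO genotype from I^A i × I^A I^B: 1/4 I^A I^A, 1/4 I^A I^B, 1/4 I^A i, 1/4 I^B i.
Crossing each possibility with the father I^A I^A and summing P(type A): 1/4·1 + 1/4·1/2 + 1/4·1 + 1/4·1/2 = 3/4.
Similarly for Rh via the mother's Rh distribution: P(Rh-) = 1/8.
Independent loci: 3/4 × 1/8 = 3/32.

3/32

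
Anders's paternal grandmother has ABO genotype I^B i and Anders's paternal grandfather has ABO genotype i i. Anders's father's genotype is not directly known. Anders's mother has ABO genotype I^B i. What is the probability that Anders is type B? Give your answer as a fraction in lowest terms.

Anders's father's ABO genotype from I^B i × i i: 1/2 I^B i, 1/2 i i.
Crossing each possibility with the mother I^B i and summing P(type B): 1/2·3/4 + 1/2·1/2 = 5/8.

5/8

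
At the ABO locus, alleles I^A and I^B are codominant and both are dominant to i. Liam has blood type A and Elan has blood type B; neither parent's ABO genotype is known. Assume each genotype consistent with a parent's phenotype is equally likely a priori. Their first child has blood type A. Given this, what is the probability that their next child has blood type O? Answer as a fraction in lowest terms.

1/12

Possible genotypes: Liam ∈ {I^A I^A, I^A i}; Elan ∈ {I^B I^B, I^B i}.
Weight each parental genotype pair by prior × P(type-A child):
  I^A I^A × I^B i: posterior weight 2/3; P(next child type O) = 0.
  I^A i × I^B i: posterior weight 1/3; P(next child type O) = 1/4.
Weighted sum = 1/12.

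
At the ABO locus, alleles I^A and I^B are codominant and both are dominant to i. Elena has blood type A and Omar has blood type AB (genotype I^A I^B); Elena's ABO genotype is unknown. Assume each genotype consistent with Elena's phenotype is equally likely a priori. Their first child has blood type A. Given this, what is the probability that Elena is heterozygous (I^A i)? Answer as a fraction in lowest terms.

1/2

Possible genotypes: Elena ∈ {I^A I^A, I^A i}; Omar ∈ {I^A I^B}.
Weight each parental genotype pair by prior × P(type-A child):
  I^A I^A × I^A I^B: posterior weight 1/2.
  I^A i × I^A I^B: posterior weight 1/2.
Sum the posterior weight over pairs where Elena is I^A i: 1/2.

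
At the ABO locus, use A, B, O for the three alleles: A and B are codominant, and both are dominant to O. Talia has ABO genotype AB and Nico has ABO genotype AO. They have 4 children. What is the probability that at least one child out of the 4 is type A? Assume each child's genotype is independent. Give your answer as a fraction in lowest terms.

15/16

ABO cross AB × AO → 1/2 A, 1/4 B, 1/4 AB.
So P(type A) = 1/2 per child.
P(none) = (1/2)^4 = 1/16; P(at least one) = 1 − 1/16 = 15/16.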